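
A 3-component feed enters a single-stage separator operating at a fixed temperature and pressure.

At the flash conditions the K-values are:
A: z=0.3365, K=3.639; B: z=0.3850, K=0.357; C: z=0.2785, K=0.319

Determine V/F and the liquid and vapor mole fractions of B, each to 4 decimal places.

V/F = 0.2592, x_B = 0.4620, y_B = 0.1649

Material balance + equilibrium reduce to Σ zᵢ(Kᵢ−1)/(1+V/F(Kᵢ−1)) = 0.
Feasibility: ΣzᵢKᵢ = 1.4508, Σzᵢ/Kᵢ = 2.0439 — both > 1, two phases present.
Iterate (Newton) starting at V/F = 0.31:
  V/F = 0.3100: g = -0.06116, g' = -1.1648 → V/F = 0.2575
  V/F = 0.2575: g = 0.00207, g' = -1.2493 → V/F = 0.2592
Converged at V/F = 0.2592.
Compositions from xᵢ = zᵢ/(1+V/F(Kᵢ−1)), yᵢ = Kᵢxᵢ:
  A: x = 0.1998, y = 0.7272
  B: x = 0.4620, y = 0.1649
  C: x = 0.3382, y = 0.1079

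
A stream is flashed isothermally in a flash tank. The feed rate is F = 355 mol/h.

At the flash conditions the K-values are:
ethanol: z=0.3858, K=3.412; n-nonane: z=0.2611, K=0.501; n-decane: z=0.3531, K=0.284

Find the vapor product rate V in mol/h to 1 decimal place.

Material balance + equilibrium reduce to Σ zᵢ(Kᵢ−1)/(1+ψ(Kᵢ−1)) = 0.
g(0) = ΣzᵢKᵢ − 1 = 0.5474 and g(1) = 1 − Σzᵢ/Kᵢ = -0.8775, so a root lies in (0, 1).
Newton iteration, ψ⁰ = 0.32:
  ψ = 0.3200: g = 0.04218, g' = -1.1116 → ψ = 0.3579
  ψ = 0.3579: g = 0.00083, g' = -1.0701 → ψ = 0.3587
Converged at ψ = 0.3587.
Then V = ψ·F = 0.3587·355 = 127.3 mol/h and L = F − V = 227.7 mol/h.

V = 127.3 mol/h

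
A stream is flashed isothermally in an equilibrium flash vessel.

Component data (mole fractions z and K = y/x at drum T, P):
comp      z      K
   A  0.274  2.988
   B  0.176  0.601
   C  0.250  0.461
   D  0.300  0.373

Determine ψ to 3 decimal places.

ψ = 0.140

Let ψ = V/F and solve Σ zᵢ(Kᵢ−1)/(1+ψ(Kᵢ−1)) = 0.
g(0) = ΣzᵢKᵢ − 1 = 0.152 and g(1) = 1 − Σzᵢ/Kᵢ = -0.731, so a root lies in (0, 1).
Iterate (Newton) starting at ψ = 0.5:
  ψ = 0.500: g = -0.2730, g' = -0.702 → ψ = 0.111
  ψ = 0.111: g = 0.0269, g' = -0.975 → ψ = 0.139
  ψ = 0.139: g = 0.0007, g' = -0.923 → ψ = 0.140
Converged at ψ = 0.140.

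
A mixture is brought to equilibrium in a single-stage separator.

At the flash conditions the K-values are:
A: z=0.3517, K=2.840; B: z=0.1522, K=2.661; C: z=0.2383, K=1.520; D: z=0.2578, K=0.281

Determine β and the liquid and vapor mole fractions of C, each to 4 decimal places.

β = 0.8202, x_C = 0.1671, y_C = 0.2539

Material balance + equilibrium reduce to Σ zᵢ(Kᵢ−1)/(1+β(Kᵢ−1)) = 0.
Check two-phase: ΣzᵢKᵢ = 1.8385 > 1 and Σzᵢ/Kᵢ = 1.2552 > 1, so g(0) = 0.8385 > 0 and g(1) = -0.2552 < 0.
Iterate (Newton) starting at β = 0.41:
  β = 0.4100: g = 0.35855, g' = -0.8472 → β = 0.8332
  β = 0.8332: g = -0.01436, g' = -1.1199 → β = 0.8204
  β = 0.8204: g = -0.00021, g' = -1.0882 → β = 0.8202
Converged at β = 0.8202.
Compositions from xᵢ = zᵢ/(1+β(Kᵢ−1)), yᵢ = Kᵢxᵢ:
  A: x = 0.1402, y = 0.3981
  B: x = 0.0644, y = 0.1714
  C: x = 0.1671, y = 0.2539
  D: x = 0.6284, y = 0.1766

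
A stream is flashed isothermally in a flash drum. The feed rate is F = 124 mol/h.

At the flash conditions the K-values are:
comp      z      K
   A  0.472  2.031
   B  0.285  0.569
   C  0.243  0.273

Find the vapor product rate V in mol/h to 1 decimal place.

Material balance + equilibrium reduce to Σ zᵢ(Kᵢ−1)/(1+ψ(Kᵢ−1)) = 0.
Check two-phase: ΣzᵢKᵢ = 1.187 > 1 and Σzᵢ/Kᵢ = 1.623 > 1, so g(0) = 0.187 > 0 and g(1) = -0.623 < 0.
Iterate (Newton) starting at ψ = 0.5:
  ψ = 0.500: g = -0.1130, g' = -0.621 → ψ = 0.318
  ψ = 0.318: g = -0.0057, g' = -0.573 → ψ = 0.308
Converged at ψ = 0.308.
Then V = ψ·F = 0.3081·124 = 38.2 mol/h and L = F − V = 85.8 mol/h.

V = 38.2 mol/h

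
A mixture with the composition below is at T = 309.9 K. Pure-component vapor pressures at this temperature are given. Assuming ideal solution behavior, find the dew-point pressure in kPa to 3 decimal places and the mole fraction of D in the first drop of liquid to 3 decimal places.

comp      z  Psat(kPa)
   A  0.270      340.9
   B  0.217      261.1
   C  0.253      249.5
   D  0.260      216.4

Pdew = 260.510 kPa, x_D = 0.313

At the dew point ψ → 1, so Σzᵢ/Kᵢ = 1 with Kᵢ = Pᵢˢᵃᵗ/P ⇒ 1/P = Σzᵢ/Pᵢˢᵃᵗ.
1/P = 0.270/340.9 + 0.217/261.1 + 0.253/249.5 + 0.260/216.4 = 0.003839 ⇒ P = 260.510 kPa
xᵢ = zᵢP/Pᵢˢᵃᵗ ⇒ x_D = 0.260·260.510/216.4 = 0.313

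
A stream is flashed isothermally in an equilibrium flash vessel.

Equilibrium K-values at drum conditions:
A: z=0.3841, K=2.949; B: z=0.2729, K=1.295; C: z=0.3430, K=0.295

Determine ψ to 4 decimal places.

Rachford–Rice: g(ψ) = Σ zᵢ(Kᵢ−1)/(1+ψ(Kᵢ−1)) = 0.
g(0) = ΣzᵢKᵢ − 1 = 0.5873 and g(1) = 1 − Σzᵢ/Kᵢ = -0.5037, so a root lies in (0, 1).
Newton–Raphson from ψ = 0.35:
  ψ = 0.3500: g = 0.19697, g' = -0.8356 → ψ = 0.5857
  ψ = 0.5857: g = 0.00630, g' = -0.8300 → ψ = 0.5933
Converged at ψ = 0.5933.

ψ = 0.5933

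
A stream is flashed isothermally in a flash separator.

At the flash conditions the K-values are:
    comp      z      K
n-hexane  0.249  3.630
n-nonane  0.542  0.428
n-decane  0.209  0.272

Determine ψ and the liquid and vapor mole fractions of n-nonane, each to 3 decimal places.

Let ψ = V/F and solve Σ zᵢ(Kᵢ−1)/(1+ψ(Kᵢ−1)) = 0.
Check two-phase: ΣzᵢKᵢ = 1.193 > 1 and Σzᵢ/Kᵢ = 2.103 > 1, so g(0) = 0.193 > 0 and g(1) = -1.103 < 0.
Newton–Raphson from ψ = 0.5:
  ψ = 0.500: g = -0.3906, g' = -0.943 → ψ = 0.086
  ψ = 0.086: g = 0.0459, g' = -1.468 → ψ = 0.117
  ψ = 0.117: g = 0.0020, g' = -1.343 → ψ = 0.119
Converged at ψ = 0.119.
Compositions from xᵢ = zᵢ/(1+ψ(Kᵢ−1)), yᵢ = Kᵢxᵢ:
  n-hexane: x = 0.190, y = 0.689
  n-nonane: x = 0.581, y = 0.249
  n-decane: x = 0.229, y = 0.062

ψ = 0.119, x_n-nonane = 0.581, y_n-nonane = 0.249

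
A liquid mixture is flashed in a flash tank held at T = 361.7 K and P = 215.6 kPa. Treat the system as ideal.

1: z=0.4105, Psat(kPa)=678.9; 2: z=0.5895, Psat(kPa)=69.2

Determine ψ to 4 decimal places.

Raoult's law: Kᵢ = Pᵢˢᵃᵗ/P = Pᵢˢᵃᵗ/215.6.
  K_1 = 678.9/215.6 = 3.148887, K_2 = 69.2/215.6 = 0.320965
Material balance + equilibrium reduce to Σ zᵢ(Kᵢ−1)/(1+ψ(Kᵢ−1)) = 0.
Feasibility: ΣzᵢKᵢ = 1.4818, Σzᵢ/Kᵢ = 1.9670 — both > 1, two phases present.
Newton iteration, ψ⁰ = 0.5:
  ψ = 0.5000: g = -0.18083, g' = -1.0636 → ψ = 0.3300
  ψ = 0.3300: g = 0.00025, g' = -1.1004 → ψ = 0.3302
Converged at ψ = 0.3302.

ψ = 0.3302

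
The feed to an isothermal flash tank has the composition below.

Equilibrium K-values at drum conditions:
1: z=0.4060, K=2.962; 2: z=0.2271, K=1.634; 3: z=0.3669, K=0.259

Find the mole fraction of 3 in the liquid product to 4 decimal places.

x_3 = 0.6443

Rachford–Rice: g(ψ) = Σ zᵢ(Kᵢ−1)/(1+ψ(Kᵢ−1)) = 0.
Check two-phase: ΣzᵢKᵢ = 1.6687 > 1 and Σzᵢ/Kᵢ = 1.6927 > 1, so g(0) = 0.6687 > 0 and g(1) = -0.6927 < 0.
Newton iteration, ψ⁰ = 0.53:
  ψ = 0.5300: g = 0.05058, g' = -0.9730 → ψ = 0.5820
  ψ = 0.5820: g = -0.00093, g' = -1.0122 → ψ = 0.5811
Converged at ψ = 0.5811.
Compositions from xᵢ = zᵢ/(1+ψ(Kᵢ−1)), yᵢ = Kᵢxᵢ:
  1: x = 0.1897, y = 0.5619
  2: x = 0.1660, y = 0.2712
  3: x = 0.6443, y = 0.1669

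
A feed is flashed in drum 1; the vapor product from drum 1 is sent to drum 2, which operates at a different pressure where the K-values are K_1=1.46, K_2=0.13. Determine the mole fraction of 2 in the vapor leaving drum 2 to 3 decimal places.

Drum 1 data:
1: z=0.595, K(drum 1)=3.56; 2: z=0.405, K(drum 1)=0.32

Drum 1:
Let ψ₁ = V/F and solve Σ zᵢ(Kᵢ−1)/(1+ψ₁(Kᵢ−1)) = 0.
g(0) = ΣzᵢKᵢ − 1 = 1.248 and g(1) = 1 − Σzᵢ/Kᵢ = -0.433, so a root lies in (0, 1).
Binary case is linear: z₁(K₁−1)(1+ψ₁(K₂−1)) + z₂(K₂−1)(1+ψ₁(K₁−1)) = 0
⇒ ψ₁ = [z₁(K₁−1)+z₂(K₂−1)] / [−(K₁−1)(K₂−1)] = 1.2478/1.7408 = 0.717
Drum-1 compositions:
  1: x = 0.210, y = 0.747
  2: x = 0.790, y = 0.253
Drum-2 feed = drum-1 vapor: z₂ = (0.7472, 0.2528).
Drum 2:
Material balance + equilibrium reduce to Σ zᵢ(Kᵢ−1)/(1+ψ₂(Kᵢ−1)) = 0.
g(0) = ΣzᵢKᵢ − 1 = 0.124 and g(1) = 1 − Σzᵢ/Kᵢ = -1.457, so a root lies in (0, 1).
Binary case is linear: z₁(K₁−1)(1+ψ₂(K₂−1)) + z₂(K₂−1)(1+ψ₂(K₁−1)) = 0
⇒ ψ₂ = [z₁(K₁−1)+z₂(K₂−1)] / [−(K₁−1)(K₂−1)] = 0.1237/0.4002 = 0.309
  1: x = 0.654, y = 0.955
  2: x = 0.346, y = 0.045

y_2 (drum 2) = 0.045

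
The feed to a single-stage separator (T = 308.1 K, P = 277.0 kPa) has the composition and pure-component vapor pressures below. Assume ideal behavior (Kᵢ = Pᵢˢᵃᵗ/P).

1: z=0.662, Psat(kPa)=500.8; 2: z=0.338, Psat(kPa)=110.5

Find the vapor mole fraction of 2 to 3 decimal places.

y_2 = 0.229

Raoult's law: Kᵢ = Pᵢˢᵃᵗ/P = Pᵢˢᵃᵗ/277.0.
  K_1 = 500.8/277.0 = 1.80794, K_2 = 110.5/277.0 = 0.39892
Rachford–Rice: g(ψ) = Σ zᵢ(Kᵢ−1)/(1+ψ(Kᵢ−1)) = 0.
Feasibility: ΣzᵢKᵢ = 1.332, Σzᵢ/Kᵢ = 1.213 — both > 1, two phases present.
Newton–Raphson from ψ = 0.58:
  ψ = 0.580: g = 0.0523, g' = -0.488 → ψ = 0.687
  ψ = 0.687: g = -0.0022, g' = -0.533 → ψ = 0.683
Converged at ψ = 0.683.
Compositions from xᵢ = zᵢ/(1+ψ(Kᵢ−1)), yᵢ = Kᵢxᵢ:
  1: x = 0.427, y = 0.771
  2: x = 0.573, y = 0.229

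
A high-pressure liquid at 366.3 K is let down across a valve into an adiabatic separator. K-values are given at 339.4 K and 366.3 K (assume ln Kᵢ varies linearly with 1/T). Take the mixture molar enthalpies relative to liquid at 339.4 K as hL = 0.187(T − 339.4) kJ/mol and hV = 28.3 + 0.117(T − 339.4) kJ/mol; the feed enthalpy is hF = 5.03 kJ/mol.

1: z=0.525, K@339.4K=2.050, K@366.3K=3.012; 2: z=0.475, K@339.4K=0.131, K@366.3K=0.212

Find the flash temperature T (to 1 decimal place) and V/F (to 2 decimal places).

T = 340.6 K, V/F = 0.17

Adiabatic flash: solve Rachford–Rice at each trial T, then check hF = ψ·hV(T) + (1−ψ)·hL(T).
  T = 339.4 K: K = (2.050, 0.131), RR gives ψ = 0.152, H_out = 4.295 kJ/mol
  T = 366.3 K: K = (3.012, 0.212), RR gives ψ = 0.430, H_out = 16.394 kJ/mol
  T = 352.9 K: K = (2.505, 0.168), RR gives ψ = 0.316, H_out = 11.159 kJ/mol
  T = 346.1 K: K = (2.269, 0.149), RR gives ψ = 0.242, H_out = 7.998 kJ/mol
  T = 342.8 K: K = (2.159, 0.140), RR gives ψ = 0.201, H_out = 6.265 kJ/mol
  T = 341.1 K: K = (2.104, 0.135), RR gives ψ = 0.177, H_out = 5.307 kJ/mol
Linear interpolation between T = 339.4 (H_out = 4.295) and T = 341.1 (H_out = 5.307) on hF = 5.03 gives T ≈ 340.6 K, at which ψ = 0.17.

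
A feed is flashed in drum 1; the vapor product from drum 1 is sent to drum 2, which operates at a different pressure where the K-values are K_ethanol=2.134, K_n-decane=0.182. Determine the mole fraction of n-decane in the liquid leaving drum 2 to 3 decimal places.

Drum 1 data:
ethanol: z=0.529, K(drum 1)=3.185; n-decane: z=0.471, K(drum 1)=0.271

Drum 1:
Newton–Raphson from ψ₁ = 0.5:
  ψ₁ = 0.500: g = 0.0121, g' = -1.197 → ψ₁ = 0.510
Converged at ψ₁ = 0.510.
Drum-1 compositions:
  ethanol: x = 0.250, y = 0.797
  n-decane: x = 0.750, y = 0.203
Drum-2 feed = drum-1 vapor: z₂ = (0.7968, 0.2032).
Drum 2:
Binary case is linear: z₁(K₁−1)(1+ψ₂(K₂−1)) + z₂(K₂−1)(1+ψ₂(K₁−1)) = 0
⇒ ψ₂ = [z₁(K₁−1)+z₂(K₂−1)] / [−(K₁−1)(K₂−1)] = 0.7373/0.9276 = 0.795
  ethanol: x = 0.419, y = 0.894
  n-decane: x = 0.581, y = 0.106

x_n-decane (drum 2) = 0.581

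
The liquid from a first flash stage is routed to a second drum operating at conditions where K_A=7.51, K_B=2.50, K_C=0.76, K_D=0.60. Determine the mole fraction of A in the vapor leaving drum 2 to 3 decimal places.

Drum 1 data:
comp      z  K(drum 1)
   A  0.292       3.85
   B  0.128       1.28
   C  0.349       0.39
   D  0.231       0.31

y_A (drum 2) = 0.222

Drum 1:
Newton–Raphson from ψ₁ = 0.56:
  ψ₁ = 0.560: g = -0.2316, g' = -0.951 → ψ₁ = 0.317
  ψ₁ = 0.317: g = 0.0027, g' = -1.043 → ψ₁ = 0.319
Converged at ψ₁ = 0.319.
Drum-1 compositions:
  A: x = 0.153, y = 0.589
  B: x = 0.118, y = 0.150
  C: x = 0.433, y = 0.169
  D: x = 0.296, y = 0.092
Drum-2 feed = drum-1 liquid: z₂ = (0.1529, 0.1175, 0.4334, 0.2962).
Drum 2:
Let ψ₂ = V/F and solve Σ zᵢ(Kᵢ−1)/(1+ψ₂(Kᵢ−1)) = 0.
Check two-phase: ΣzᵢKᵢ = 1.949 > 1 and Σzᵢ/Kᵢ = 1.131 > 1, so g(0) = 0.949 > 0 and g(1) = -0.131 < 0.
Iterate (Newton) starting at ψ₂ = 0.5:
  ψ₂ = 0.500: g = 0.0684, g' = -0.551 → ψ₂ = 0.624
  ψ₂ = 0.624: g = 0.0074, g' = -0.442 → ψ₂ = 0.641
Converged at ψ₂ = 0.641.
  A: x = 0.030, y = 0.222
  B: x = 0.060, y = 0.150
  C: x = 0.512, y = 0.389
  D: x = 0.398, y = 0.239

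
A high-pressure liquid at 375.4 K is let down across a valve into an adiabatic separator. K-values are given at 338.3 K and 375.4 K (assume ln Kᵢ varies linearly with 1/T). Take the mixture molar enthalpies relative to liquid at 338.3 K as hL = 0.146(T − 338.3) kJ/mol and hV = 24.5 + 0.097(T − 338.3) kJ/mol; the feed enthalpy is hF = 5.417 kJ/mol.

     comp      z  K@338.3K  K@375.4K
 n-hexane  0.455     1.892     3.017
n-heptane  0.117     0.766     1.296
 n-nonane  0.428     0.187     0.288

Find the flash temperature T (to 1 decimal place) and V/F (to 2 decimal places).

Adiabatic flash: solve Rachford–Rice at each trial T, then check hF = ψ·hV(T) + (1−ψ)·hL(T).
  T = 338.3 K: K = (1.892, 0.766, 0.187), RR gives ψ = 0.047, H_out = 1.154 kJ/mol
  T = 375.4 K: K = (3.017, 1.296, 0.288), RR gives ψ = 0.514, H_out = 17.076 kJ/mol
  T = 356.9 K: K = (2.420, 1.011, 0.235), RR gives ψ = 0.333, H_out = 10.582 kJ/mol
  T = 347.6 K: K = (2.147, 0.883, 0.210), RR gives ψ = 0.212, H_out = 6.446 kJ/mol
  T = 343.0 K: K = (2.018, 0.824, 0.199), RR gives ψ = 0.137, H_out = 4.018 kJ/mol
  T = 345.3 K: K = (2.082, 0.853, 0.204), RR gives ψ = 0.176, H_out = 5.272 kJ/mol
Linear interpolation between T = 345.3 (H_out = 5.272) and T = 347.6 (H_out = 6.446) on hF = 5.417 gives T ≈ 345.6 K, at which ψ = 0.18.

T = 345.6 K, V/F = 0.18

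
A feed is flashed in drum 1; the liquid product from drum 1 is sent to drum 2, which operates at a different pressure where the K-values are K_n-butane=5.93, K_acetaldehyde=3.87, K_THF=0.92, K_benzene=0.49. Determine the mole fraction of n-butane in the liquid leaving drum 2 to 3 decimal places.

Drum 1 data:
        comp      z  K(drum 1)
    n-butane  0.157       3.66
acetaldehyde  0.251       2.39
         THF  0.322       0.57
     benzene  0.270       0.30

x_n-butane (drum 2) = 0.021

Drum 1:
Let ψ₁ = V/F and solve Σ zᵢ(Kᵢ−1)/(1+ψ₁(Kᵢ−1)) = 0.
Check two-phase: ΣzᵢKᵢ = 1.439 > 1 and Σzᵢ/Kᵢ = 1.613 > 1, so g(0) = 0.439 > 0 and g(1) = -0.613 < 0.
Newton–Raphson from ψ₁ = 0.5:
  ψ₁ = 0.500: g = -0.0821, g' = -0.783 → ψ₁ = 0.395
  ψ₁ = 0.395: g = 0.0007, g' = -0.805 → ψ₁ = 0.396
Converged at ψ₁ = 0.396.
Drum-1 compositions:
  n-butane: x = 0.076, y = 0.280
  acetaldehyde: x = 0.162, y = 0.387
  THF: x = 0.388, y = 0.221
  benzene: x = 0.374, y = 0.112
Drum-2 feed = drum-1 liquid: z₂ = (0.0765, 0.1619, 0.3881, 0.3736).
Drum 2:
Rachford–Rice: g(ψ₂) = Σ zᵢ(Kᵢ−1)/(1+ψ₂(Kᵢ−1)) = 0.
Check two-phase: ΣzᵢKᵢ = 1.620 > 1 and Σzᵢ/Kᵢ = 1.239 > 1, so g(0) = 0.620 > 0 and g(1) = -0.239 < 0.
Iterate (Newton) starting at ψ₂ = 0.43:
  ψ₂ = 0.430: g = 0.0526, g' = -0.620 → ψ₂ = 0.515
  ψ₂ = 0.515: g = 0.0033, g' = -0.547 → ψ₂ = 0.521
Converged at ψ₂ = 0.521.
  n-butane: x = 0.021, y = 0.127
  acetaldehyde: x = 0.065, y = 0.251
  THF: x = 0.405, y = 0.373
  benzene: x = 0.509, y = 0.249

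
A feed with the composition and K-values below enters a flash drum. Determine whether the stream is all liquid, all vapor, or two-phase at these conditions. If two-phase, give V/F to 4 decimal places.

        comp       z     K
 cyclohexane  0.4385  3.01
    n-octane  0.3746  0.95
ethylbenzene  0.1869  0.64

ΣzᵢKᵢ = 1.7954; Σzᵢ/Kᵢ = 0.8320.
Since Σzᵢ/Kᵢ < 1 the mixture is above its dew point — single vapor phase.

all vapor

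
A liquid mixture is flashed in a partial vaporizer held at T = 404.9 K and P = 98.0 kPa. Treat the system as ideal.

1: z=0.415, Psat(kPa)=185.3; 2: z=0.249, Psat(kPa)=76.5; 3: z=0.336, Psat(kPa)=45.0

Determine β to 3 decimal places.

Raoult's law: Kᵢ = Pᵢˢᵃᵗ/P = Pᵢˢᵃᵗ/98.0.
  K_1 = 185.3/98.0 = 1.89082, K_2 = 76.5/98.0 = 0.78061, K_3 = 45.0/98.0 = 0.45918
Rachford–Rice: g(β) = Σ zᵢ(Kᵢ−1)/(1+β(Kᵢ−1)) = 0.
g(0) = ΣzᵢKᵢ − 1 = 0.133 and g(1) = 1 − Σzᵢ/Kᵢ = -0.270, so a root lies in (0, 1).
Iterate (Newton) starting at β = 0.5:
  β = 0.500: g = -0.0547, g' = -0.357 → β = 0.347
  β = 0.347: g = -0.0005, g' = -0.355 → β = 0.346
Converged at β = 0.346.

β = 0.346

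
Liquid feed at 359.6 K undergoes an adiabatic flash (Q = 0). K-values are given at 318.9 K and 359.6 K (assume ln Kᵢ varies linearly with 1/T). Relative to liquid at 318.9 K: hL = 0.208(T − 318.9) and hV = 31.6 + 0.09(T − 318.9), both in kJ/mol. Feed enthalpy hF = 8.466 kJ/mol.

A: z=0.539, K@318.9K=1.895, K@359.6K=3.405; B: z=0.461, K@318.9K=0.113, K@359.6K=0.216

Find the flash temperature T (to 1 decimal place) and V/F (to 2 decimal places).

Adiabatic flash: solve Rachford–Rice at each trial T, then check hF = ψ·hV(T) + (1−ψ)·hL(T).
  T = 318.9 K: K = (1.895, 0.113), RR gives ψ = 0.093, H_out = 2.926 kJ/mol
  T = 359.6 K: K = (3.405, 0.216), RR gives ψ = 0.496, H_out = 21.752 kJ/mol
  T = 339.2 K: K = (2.583, 0.159), RR gives ψ = 0.350, H_out = 14.441 kJ/mol
  T = 329.0 K: K = (2.221, 0.135), RR gives ψ = 0.245, H_out = 9.566 kJ/mol
  T = 323.9 K: K = (2.053, 0.123), RR gives ψ = 0.177, H_out = 6.528 kJ/mol
  T = 326.4 K: K = (2.134, 0.129), RR gives ψ = 0.212, H_out = 8.083 kJ/mol
  T = 327.7 K: K = (2.178, 0.132), RR gives ψ = 0.229, H_out = 8.840 kJ/mol
Linear interpolation between T = 326.4 (H_out = 8.083) and T = 327.7 (H_out = 8.840) on hF = 8.466 gives T ≈ 327.1 K, at which ψ = 0.22.

T = 327.1 K, V/F = 0.22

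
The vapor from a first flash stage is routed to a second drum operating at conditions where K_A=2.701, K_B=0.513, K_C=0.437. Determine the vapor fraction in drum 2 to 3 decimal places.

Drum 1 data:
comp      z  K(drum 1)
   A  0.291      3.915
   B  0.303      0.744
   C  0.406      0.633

Drum 1:
Iterate (Newton) starting at ψ₁ = 0.49:
  ψ₁ = 0.490: g = 0.0790, g' = -0.527 → ψ₁ = 0.640
  ψ₁ = 0.640: g = 0.0085, g' = -0.423 → ψ₁ = 0.660
Converged at ψ₁ = 0.660.
Drum-1 compositions:
  A: x = 0.099, y = 0.390
  B: x = 0.365, y = 0.271
  C: x = 0.536, y = 0.339
Drum-2 feed = drum-1 vapor: z₂ = (0.3895, 0.2713, 0.3392).
Drum 2:
Material balance + equilibrium reduce to Σ zᵢ(Kᵢ−1)/(1+ψ₂(Kᵢ−1)) = 0.
Feasibility: ΣzᵢKᵢ = 1.339, Σzᵢ/Kᵢ = 1.449 — both > 1, two phases present.
Newton iteration, ψ₂⁰ = 0.5:
  ψ₂ = 0.500: g = -0.0824, g' = -0.650 → ψ₂ = 0.373
  ψ₂ = 0.373: g = 0.0020, g' = -0.690 → ψ₂ = 0.376
Converged at ψ₂ = 0.376.
  A: x = 0.238, y = 0.642
  B: x = 0.332, y = 0.170
  C: x = 0.430, y = 0.188

V/F (drum 2) = 0.376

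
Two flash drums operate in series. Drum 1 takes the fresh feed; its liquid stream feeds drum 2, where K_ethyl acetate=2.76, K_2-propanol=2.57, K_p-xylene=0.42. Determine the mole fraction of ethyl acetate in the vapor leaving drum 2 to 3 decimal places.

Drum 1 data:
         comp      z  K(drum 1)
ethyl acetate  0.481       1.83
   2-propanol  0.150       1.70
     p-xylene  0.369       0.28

Drum 1:
Material balance + equilibrium reduce to Σ zᵢ(Kᵢ−1)/(1+ψ₁(Kᵢ−1)) = 0.
Check two-phase: ΣzᵢKᵢ = 1.239 > 1 and Σzᵢ/Kᵢ = 1.669 > 1, so g(0) = 0.239 > 0 and g(1) = -0.669 < 0.
Newton iteration, ψ₁⁰ = 0.5:
  ψ₁ = 0.500: g = -0.0552, g' = -0.673 → ψ₁ = 0.418
  ψ₁ = 0.418: g = -0.0024, g' = -0.618 → ψ₁ = 0.414
Converged at ψ₁ = 0.414.
Drum-1 compositions:
  ethyl acetate: x = 0.358, y = 0.655
  2-propanol: x = 0.116, y = 0.198
  p-xylene: x = 0.526, y = 0.147
Drum-2 feed = drum-1 liquid: z₂ = (0.3580, 0.1163, 0.5257).
Drum 2:
Iterate (Newton) starting at ψ₂ = 0.5:
  ψ₂ = 0.500: g = 0.0079, g' = -0.755 → ψ₂ = 0.511
Converged at ψ₂ = 0.511.
  ethyl acetate: x = 0.189, y = 0.520
  2-propanol: x = 0.065, y = 0.166
  p-xylene: x = 0.747, y = 0.314

y_ethyl acetate (drum 2) = 0.520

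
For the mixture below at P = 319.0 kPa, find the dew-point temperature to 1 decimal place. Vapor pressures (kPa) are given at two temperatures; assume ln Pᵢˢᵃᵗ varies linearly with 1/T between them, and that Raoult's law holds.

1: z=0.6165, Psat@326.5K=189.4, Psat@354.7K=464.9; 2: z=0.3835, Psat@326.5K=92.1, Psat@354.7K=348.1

Dew-point temperature: Σzᵢ·P/Pᵢˢᵃᵗ(T) = 1. Interpolate ln Pᵢˢᵃᵗ = aᵢ + bᵢ/T.
  T = 326.5 K: ΣzᵢP/Pᵢˢᵃᵗ = 2.3667
  T = 354.7 K: ΣzᵢP/Pᵢˢᵃᵗ = 0.7745
  T = 340.6 K: ΣzᵢP/Pᵢˢᵃᵗ = 1.3152
  T = 347.6 K: ΣzᵢP/Pᵢˢᵃᵗ = 1.0044
  T = 351.1 K: ΣzᵢP/Pᵢˢᵃᵗ = 0.8821
  T = 349.4 K: ΣzᵢP/Pᵢˢᵃᵗ = 0.9392
Interpolating between 347.6 K and 349.4 K gives T ≈ 347.7 K.

T = 347.7 K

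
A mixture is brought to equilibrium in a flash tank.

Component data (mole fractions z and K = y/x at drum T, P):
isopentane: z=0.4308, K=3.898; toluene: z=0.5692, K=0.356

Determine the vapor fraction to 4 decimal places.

ψ = 0.4725

Binary case is linear: z₁(K₁−1)(1+ψ(K₂−1)) + z₂(K₂−1)(1+ψ(K₁−1)) = 0
⇒ ψ = [z₁(K₁−1)+z₂(K₂−1)] / [−(K₁−1)(K₂−1)] = 0.88189/1.86631 = 0.4725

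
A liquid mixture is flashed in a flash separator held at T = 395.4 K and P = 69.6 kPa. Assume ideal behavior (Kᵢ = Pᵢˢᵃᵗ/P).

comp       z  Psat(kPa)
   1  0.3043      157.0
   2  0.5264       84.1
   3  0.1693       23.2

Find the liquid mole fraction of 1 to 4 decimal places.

Raoult's law: Kᵢ = Pᵢˢᵃᵗ/P = Pᵢˢᵃᵗ/69.6.
  K_1 = 157.0/69.6 = 2.255747, K_2 = 84.1/69.6 = 1.208333, K_3 = 23.2/69.6 = 0.333333
Iterate (Newton) starting at ψ = 0.38:
  ψ = 0.3800: g = 0.20914, g' = -0.3745 → ψ = 0.9385
  ψ = 0.9385: g = -0.03436, g' = -0.6540 → ψ = 0.8859
  ψ = 0.8859: g = -0.00224, g' = -0.5728 → ψ = 0.8820
Converged at ψ = 0.8820.
Compositions from xᵢ = zᵢ/(1+ψ(Kᵢ−1)), yᵢ = Kᵢxᵢ:
  1: x = 0.1444, y = 0.3257
  2: x = 0.4447, y = 0.5373
  3: x = 0.4109, y = 0.1370

x_1 = 0.1444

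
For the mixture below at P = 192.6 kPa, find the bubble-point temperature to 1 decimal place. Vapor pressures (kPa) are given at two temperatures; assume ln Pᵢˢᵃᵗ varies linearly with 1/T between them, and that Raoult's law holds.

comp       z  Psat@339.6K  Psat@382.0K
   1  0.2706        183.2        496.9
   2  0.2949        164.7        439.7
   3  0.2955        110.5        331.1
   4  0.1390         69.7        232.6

T = 351.5 K

Bubble-point temperature: ΣzᵢPᵢˢᵃᵗ(T) = P. Interpolate ln Pᵢˢᵃᵗ = aᵢ + bᵢ/T.
  T = 339.6 K: ΣzᵢPᵢˢᵃᵗ = 140.49 kPa
  T = 382.0 K: ΣzᵢPᵢˢᵃᵗ = 394.30 kPa
  T = 360.8 K: ΣzᵢPᵢˢᵃᵗ = 242.47 kPa
  T = 350.2 K: ΣzᵢPᵢˢᵃᵗ = 186.06 kPa
  T = 355.5 K: ΣzᵢPᵢˢᵃᵗ = 212.81 kPa
  T = 352.9 K: ΣzᵢPᵢˢᵃᵗ = 199.34 kPa
Interpolating between 350.2 K and 352.9 K gives T ≈ 351.5 K.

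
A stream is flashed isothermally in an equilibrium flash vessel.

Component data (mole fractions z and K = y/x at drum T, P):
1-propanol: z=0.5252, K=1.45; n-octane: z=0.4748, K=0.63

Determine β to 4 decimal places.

β = 0.3643

Rachford–Rice: g(β) = Σ zᵢ(Kᵢ−1)/(1+β(Kᵢ−1)) = 0.
Feasibility: ΣzᵢKᵢ = 1.0607, Σzᵢ/Kᵢ = 1.1159 — both > 1, two phases present.
Newton iteration, β⁰ = 0.49:
  β = 0.4900: g = -0.02094, g' = -0.1684 → β = 0.3656
  β = 0.3656: g = -0.00022, g' = -0.1654 → β = 0.3643
Converged at β = 0.3643.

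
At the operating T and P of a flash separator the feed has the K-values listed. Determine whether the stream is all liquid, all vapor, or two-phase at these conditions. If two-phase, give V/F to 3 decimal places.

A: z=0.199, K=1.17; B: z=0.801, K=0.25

ΣzᵢKᵢ = 0.433; Σzᵢ/Kᵢ = 3.374.
Since ΣzᵢKᵢ < 1 the mixture is below its bubble point — single liquid phase.

all liquid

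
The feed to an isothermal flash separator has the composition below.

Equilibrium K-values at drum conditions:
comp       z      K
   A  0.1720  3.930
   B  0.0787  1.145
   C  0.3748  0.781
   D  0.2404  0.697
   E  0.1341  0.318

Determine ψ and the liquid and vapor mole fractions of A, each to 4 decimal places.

Rachford–Rice: g(ψ) = Σ zᵢ(Kᵢ−1)/(1+ψ(Kᵢ−1)) = 0.
g(0) = ΣzᵢKᵢ − 1 = 0.2690 and g(1) = 1 − Σzᵢ/Kᵢ = -0.3590, so a root lies in (0, 1).
Iterate (Newton) starting at ψ = 0.5:
  ψ = 0.5000: g = -0.10172, g' = -0.4414 → ψ = 0.2696
  ψ = 0.2696: g = 0.01395, g' = -0.6026 → ψ = 0.2927
  ψ = 0.2927: g = 0.00034, g' = -0.5739 → ψ = 0.2933
Converged at ψ = 0.2933.
Compositions from xᵢ = zᵢ/(1+ψ(Kᵢ−1)), yᵢ = Kᵢxᵢ:
  A: x = 0.0925, y = 0.3635
  B: x = 0.0755, y = 0.0864
  C: x = 0.4005, y = 0.3128
  D: x = 0.2638, y = 0.1839
  E: x = 0.1676, y = 0.0533

ψ = 0.2933, x_A = 0.0925, y_A = 0.3635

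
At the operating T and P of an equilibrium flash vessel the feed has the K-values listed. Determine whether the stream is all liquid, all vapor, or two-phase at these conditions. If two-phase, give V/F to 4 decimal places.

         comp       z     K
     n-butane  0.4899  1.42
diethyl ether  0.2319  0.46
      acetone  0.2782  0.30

all liquid

ΣzᵢKᵢ = 0.8858; Σzᵢ/Kᵢ = 1.7765.
Since ΣzᵢKᵢ < 1 the mixture is below its bubble point — single liquid phase.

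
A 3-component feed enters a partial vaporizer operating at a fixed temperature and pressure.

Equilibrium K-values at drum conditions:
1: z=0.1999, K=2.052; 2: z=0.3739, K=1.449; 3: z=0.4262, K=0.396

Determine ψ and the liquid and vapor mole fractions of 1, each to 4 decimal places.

Material balance + equilibrium reduce to Σ zᵢ(Kᵢ−1)/(1+ψ(Kᵢ−1)) = 0.
g(0) = ΣzᵢKᵢ − 1 = 0.1208 and g(1) = 1 − Σzᵢ/Kᵢ = -0.4317, so a root lies in (0, 1).
Iterate (Newton) starting at ψ = 0.5:
  ψ = 0.5000: g = -0.09389, g' = -0.4644 → ψ = 0.2978
  ψ = 0.2978: g = -0.00568, g' = -0.4181 → ψ = 0.2842
Converged at ψ = 0.2842.
Compositions from xᵢ = zᵢ/(1+ψ(Kᵢ−1)), yᵢ = Kᵢxᵢ:
  1: x = 0.1539, y = 0.3158
  2: x = 0.3316, y = 0.4805
  3: x = 0.5145, y = 0.2038

ψ = 0.2842, x_1 = 0.1539, y_1 = 0.3158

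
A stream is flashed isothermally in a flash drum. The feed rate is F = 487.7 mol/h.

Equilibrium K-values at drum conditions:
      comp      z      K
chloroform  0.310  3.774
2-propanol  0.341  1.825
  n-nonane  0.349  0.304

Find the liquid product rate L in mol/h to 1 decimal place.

L = 147.8 mol/h

Let ψ = V/F and solve Σ zᵢ(Kᵢ−1)/(1+ψ(Kᵢ−1)) = 0.
Feasibility: ΣzᵢKᵢ = 1.898, Σzᵢ/Kᵢ = 1.417 — both > 1, two phases present.
Newton–Raphson from ψ = 0.5:
  ψ = 0.500: g = 0.1869, g' = -0.933 → ψ = 0.700
  ψ = 0.700: g = -0.0034, g' = -1.012 → ψ = 0.697
Converged at ψ = 0.697.
Then V = ψ·F = 0.6970·487.7 = 339.9 mol/h and L = F − V = 147.8 mol/h.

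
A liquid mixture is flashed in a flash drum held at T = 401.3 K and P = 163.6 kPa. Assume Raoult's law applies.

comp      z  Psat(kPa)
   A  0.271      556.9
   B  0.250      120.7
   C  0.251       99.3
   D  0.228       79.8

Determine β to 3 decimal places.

Raoult's law: Kᵢ = Pᵢˢᵃᵗ/P = Pᵢˢᵃᵗ/163.6.
  K_A = 556.9/163.6 = 3.40403, K_B = 120.7/163.6 = 0.73778, K_C = 99.3/163.6 = 0.60697, K_D = 79.8/163.6 = 0.48778
Rachford–Rice: g(β) = Σ zᵢ(Kᵢ−1)/(1+β(Kᵢ−1)) = 0.
Check two-phase: ΣzᵢKᵢ = 1.370 > 1 and Σzᵢ/Kᵢ = 1.299 > 1, so g(0) = 0.370 > 0 and g(1) = -0.299 < 0.
Newton–Raphson from β = 0.5:
  β = 0.500: g = -0.0594, g' = -0.514 → β = 0.384
  β = 0.384: g = 0.0040, g' = -0.591 → β = 0.391
Converged at β = 0.391.

β = 0.391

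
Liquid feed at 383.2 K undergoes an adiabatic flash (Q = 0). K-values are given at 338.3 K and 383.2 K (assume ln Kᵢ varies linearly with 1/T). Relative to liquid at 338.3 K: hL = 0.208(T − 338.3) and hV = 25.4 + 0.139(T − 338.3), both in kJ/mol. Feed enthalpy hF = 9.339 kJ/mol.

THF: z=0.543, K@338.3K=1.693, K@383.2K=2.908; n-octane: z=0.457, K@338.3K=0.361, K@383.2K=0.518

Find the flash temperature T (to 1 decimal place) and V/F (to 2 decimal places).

T = 344.1 K, V/F = 0.33

Adiabatic flash: solve Rachford–Rice at each trial T, then check hF = ψ·hV(T) + (1−ψ)·hL(T).
  T = 338.3 K: K = (1.693, 0.361), RR gives ψ = 0.190, H_out = 4.834 kJ/mol
  T = 383.2 K: K = (2.908, 0.518), RR gives ψ = 0.887, H_out = 29.122 kJ/mol
  T = 360.8 K: K = (2.258, 0.437), RR gives ψ = 0.602, H_out = 19.036 kJ/mol
  T = 349.6 K: K = (1.965, 0.399), RR gives ψ = 0.430, H_out = 12.934 kJ/mol
  T = 344.0 K: K = (1.828, 0.380), RR gives ψ = 0.323, H_out = 9.275 kJ/mol
  T = 346.8 K: K = (1.896, 0.389), RR gives ψ = 0.379, H_out = 11.173 kJ/mol
  T = 345.4 K: K = (1.862, 0.385), RR gives ψ = 0.352, H_out = 10.243 kJ/mol
Linear interpolation between T = 344.0 (H_out = 9.275) and T = 345.4 (H_out = 10.243) on hF = 9.339 gives T ≈ 344.1 K, at which ψ = 0.33.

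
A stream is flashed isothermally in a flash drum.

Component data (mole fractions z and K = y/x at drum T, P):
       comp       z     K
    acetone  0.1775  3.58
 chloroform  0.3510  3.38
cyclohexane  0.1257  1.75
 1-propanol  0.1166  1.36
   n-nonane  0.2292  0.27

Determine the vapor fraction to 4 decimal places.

Rachford–Rice: g(ψ) = Σ zᵢ(Kᵢ−1)/(1+ψ(Kᵢ−1)) = 0.
Feasibility: ΣzᵢKᵢ = 2.2623, Σzᵢ/Kᵢ = 1.1599 — both > 1, two phases present.
Newton iteration, ψ⁰ = 0.35:
  ψ = 0.3500: g = 0.58361, g' = -1.1946 → ψ = 0.8385
  ψ = 0.8385: g = 0.08239, g' = -1.1870 → ψ = 0.9079
  ψ = 0.9079: g = -0.00715, g' = -1.4125 → ψ = 0.9029
  ψ = 0.9029: g = -0.00005, g' = -1.3918 → ψ = 0.9028
Converged at ψ = 0.9028.

ψ = 0.9028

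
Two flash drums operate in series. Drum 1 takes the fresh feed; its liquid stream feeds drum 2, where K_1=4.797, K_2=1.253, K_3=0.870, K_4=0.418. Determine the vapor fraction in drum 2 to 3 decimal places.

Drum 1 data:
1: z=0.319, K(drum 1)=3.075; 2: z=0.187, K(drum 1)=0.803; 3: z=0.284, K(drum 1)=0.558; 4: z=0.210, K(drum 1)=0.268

Drum 1:
Newton iteration, ψ₁⁰ = 0.5:
  ψ₁ = 0.500: g = -0.1196, g' = -0.711 → ψ₁ = 0.332
  ψ₁ = 0.332: g = 0.0025, g' = -0.763 → ψ₁ = 0.335
Converged at ψ₁ = 0.335.
Drum-1 compositions:
  1: x = 0.188, y = 0.579
  2: x = 0.200, y = 0.161
  3: x = 0.333, y = 0.186
  4: x = 0.278, y = 0.075
Drum-2 feed = drum-1 liquid: z₂ = (0.1882, 0.2002, 0.3334, 0.2782).
Drum 2:
Let ψ₂ = V/F and solve Σ zᵢ(Kᵢ−1)/(1+ψ₂(Kᵢ−1)) = 0.
Check two-phase: ΣzᵢKᵢ = 1.560 > 1 and Σzᵢ/Kᵢ = 1.248 > 1, so g(0) = 0.560 > 0 and g(1) = -0.248 < 0.
Newton–Raphson from ψ₂ = 0.5:
  ψ₂ = 0.500: g = 0.0167, g' = -0.527 → ψ₂ = 0.532
Converged at ψ₂ = 0.532.
  1: x = 0.062, y = 0.299
  2: x = 0.176, y = 0.221
  3: x = 0.358, y = 0.312
  4: x = 0.403, y = 0.168

V/F (drum 2) = 0.532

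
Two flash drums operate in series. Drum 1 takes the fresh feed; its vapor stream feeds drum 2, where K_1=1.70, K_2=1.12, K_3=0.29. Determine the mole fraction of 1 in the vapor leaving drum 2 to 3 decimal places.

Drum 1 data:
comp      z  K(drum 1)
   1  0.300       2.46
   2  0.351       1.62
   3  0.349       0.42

Drum 1:
Rachford–Rice: g(ψ₁) = Σ zᵢ(Kᵢ−1)/(1+ψ₁(Kᵢ−1)) = 0.
Check two-phase: ΣzᵢKᵢ = 1.453 > 1 and Σzᵢ/Kᵢ = 1.170 > 1, so g(0) = 0.453 > 0 and g(1) = -0.170 < 0.
Iterate (Newton) starting at ψ₁ = 0.5:
  ψ₁ = 0.500: g = 0.1342, g' = -0.525 → ψ₁ = 0.756
  ψ₁ = 0.756: g = -0.0038, g' = -0.579 → ψ₁ = 0.749
Converged at ψ₁ = 0.749.
Drum-1 compositions:
  1: x = 0.143, y = 0.353
  2: x = 0.240, y = 0.388
  3: x = 0.617, y = 0.259
Drum-2 feed = drum-1 vapor: z₂ = (0.3525, 0.3883, 0.2591).
Drum 2:
Rachford–Rice: g(ψ₂) = Σ zᵢ(Kᵢ−1)/(1+ψ₂(Kᵢ−1)) = 0.
Check two-phase: ΣzᵢKᵢ = 1.109 > 1 and Σzᵢ/Kᵢ = 1.448 > 1, so g(0) = 0.109 > 0 and g(1) = -0.448 < 0.
Newton–Raphson from ψ₂ = 0.56:
  ψ₂ = 0.560: g = -0.0845, g' = -0.454 → ψ₂ = 0.374
  ψ₂ = 0.374: g = -0.0103, g' = -0.356 → ψ₂ = 0.345
Converged at ψ₂ = 0.345.
  1: x = 0.284, y = 0.483
  2: x = 0.373, y = 0.418
  3: x = 0.343, y = 0.099

y_1 (drum 2) = 0.483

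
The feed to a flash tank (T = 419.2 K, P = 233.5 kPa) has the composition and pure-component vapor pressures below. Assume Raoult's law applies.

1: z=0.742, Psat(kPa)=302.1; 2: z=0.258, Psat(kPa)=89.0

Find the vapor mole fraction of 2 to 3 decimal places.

y_2 = 0.123

Raoult's law: Kᵢ = Pᵢˢᵃᵗ/P = Pᵢˢᵃᵗ/233.5.
  K_1 = 302.1/233.5 = 1.29379, K_2 = 89.0/233.5 = 0.38116
Let β = V/F and solve Σ zᵢ(Kᵢ−1)/(1+β(Kᵢ−1)) = 0.
Feasibility: ΣzᵢKᵢ = 1.058, Σzᵢ/Kᵢ = 1.250 — both > 1, two phases present.
Iterate (Newton) starting at β = 0.5:
  β = 0.500: g = -0.0411, g' = -0.256 → β = 0.339
  β = 0.339: g = -0.0039, g' = -0.211 → β = 0.321
Converged at β = 0.321.
Compositions from xᵢ = zᵢ/(1+β(Kᵢ−1)), yᵢ = Kᵢxᵢ:
  1: x = 0.678, y = 0.877
  2: x = 0.322, y = 0.123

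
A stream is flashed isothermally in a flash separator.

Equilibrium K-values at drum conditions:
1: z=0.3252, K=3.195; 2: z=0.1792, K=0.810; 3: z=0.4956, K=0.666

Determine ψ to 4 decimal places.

ψ = 0.7781

Let ψ = V/F and solve Σ zᵢ(Kᵢ−1)/(1+ψ(Kᵢ−1)) = 0.
Check two-phase: ΣzᵢKᵢ = 1.5142 > 1 and Σzᵢ/Kᵢ = 1.0672 > 1, so g(0) = 0.5142 > 0 and g(1) = -0.0672 < 0.
Newton iteration, ψ⁰ = 0.36:
  ψ = 0.3600: g = 0.17403, g' = -0.5678 → ψ = 0.6665
  ψ = 0.6665: g = 0.03790, g' = -0.3582 → ψ = 0.7723
  ψ = 0.7723: g = 0.00187, g' = -0.3250 → ψ = 0.7781
Converged at ψ = 0.7781.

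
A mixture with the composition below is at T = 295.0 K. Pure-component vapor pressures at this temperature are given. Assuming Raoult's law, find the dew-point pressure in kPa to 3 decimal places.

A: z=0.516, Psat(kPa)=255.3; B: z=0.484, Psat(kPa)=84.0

At the dew point ψ → 1, so Σzᵢ/Kᵢ = 1 with Kᵢ = Pᵢˢᵃᵗ/P ⇒ 1/P = Σzᵢ/Pᵢˢᵃᵗ.
1/P = 0.516/255.3 + 0.484/84.0 = 0.007783 ⇒ P = 128.484 kPa

Pdew = 128.484 kPa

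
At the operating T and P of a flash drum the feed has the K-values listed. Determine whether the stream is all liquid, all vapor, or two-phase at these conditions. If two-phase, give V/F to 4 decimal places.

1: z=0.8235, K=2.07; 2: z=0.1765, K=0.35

ΣzᵢKᵢ = 1.7664; Σzᵢ/Kᵢ = 0.9021.
Since Σzᵢ/Kᵢ < 1 the mixture is above its dew point — single vapor phase.

all vapor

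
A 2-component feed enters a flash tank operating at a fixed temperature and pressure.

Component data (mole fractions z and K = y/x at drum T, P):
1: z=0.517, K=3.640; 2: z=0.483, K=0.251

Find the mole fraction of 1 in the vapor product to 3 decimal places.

Binary case is linear: z₁(K₁−1)(1+ψ(K₂−1)) + z₂(K₂−1)(1+ψ(K₁−1)) = 0
⇒ ψ = [z₁(K₁−1)+z₂(K₂−1)] / [−(K₁−1)(K₂−1)] = 1.0031/1.9774 = 0.507
Compositions from xᵢ = zᵢ/(1+ψ(Kᵢ−1)), yᵢ = Kᵢxᵢ:
  1: x = 0.221, y = 0.804
  2: x = 0.779, y = 0.196

y_1 = 0.804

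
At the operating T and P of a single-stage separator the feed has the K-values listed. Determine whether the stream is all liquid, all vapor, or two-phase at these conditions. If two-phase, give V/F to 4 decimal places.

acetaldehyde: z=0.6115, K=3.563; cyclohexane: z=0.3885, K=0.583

ΣzᵢKᵢ = 2.4053; Σzᵢ/Kᵢ = 0.8380.
Since Σzᵢ/Kᵢ < 1 the mixture is above its dew point — single vapor phase.

all vapor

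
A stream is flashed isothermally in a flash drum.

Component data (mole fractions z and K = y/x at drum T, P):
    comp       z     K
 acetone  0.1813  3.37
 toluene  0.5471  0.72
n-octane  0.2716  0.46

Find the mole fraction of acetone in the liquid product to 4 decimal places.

x_acetone = 0.1346

Material balance + equilibrium reduce to Σ zᵢ(Kᵢ−1)/(1+β(Kᵢ−1)) = 0.
Feasibility: ΣzᵢKᵢ = 1.1298, Σzᵢ/Kᵢ = 1.4041 — both > 1, two phases present.
Newton iteration, β⁰ = 0.4:
  β = 0.4000: g = -0.13900, g' = -0.4516 → β = 0.0922
  β = 0.0922: g = 0.04103, g' = -0.8188 → β = 0.1423
  β = 0.1423: g = 0.00289, g' = -0.7089 → β = 0.1464
Converged at β = 0.1464.
Compositions from xᵢ = zᵢ/(1+β(Kᵢ−1)), yᵢ = Kᵢxᵢ:
  acetone: x = 0.1346, y = 0.4536
  toluene: x = 0.5705, y = 0.4108
  n-octane: x = 0.2949, y = 0.1357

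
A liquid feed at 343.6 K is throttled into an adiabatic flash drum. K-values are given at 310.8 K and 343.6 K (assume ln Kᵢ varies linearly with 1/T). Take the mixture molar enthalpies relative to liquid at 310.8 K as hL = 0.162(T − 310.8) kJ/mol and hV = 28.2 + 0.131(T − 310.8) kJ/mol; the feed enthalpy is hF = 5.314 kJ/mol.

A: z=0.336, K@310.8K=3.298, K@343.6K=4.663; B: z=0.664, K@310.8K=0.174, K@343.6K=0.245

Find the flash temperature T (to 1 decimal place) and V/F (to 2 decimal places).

Adiabatic flash: solve Rachford–Rice at each trial T, then check hF = ψ·hV(T) + (1−ψ)·hL(T).
  T = 310.8 K: K = (3.298, 0.174), RR gives ψ = 0.118, H_out = 3.323 kJ/mol
  T = 343.6 K: K = (4.663, 0.245), RR gives ψ = 0.264, H_out = 12.483 kJ/mol
  T = 327.2 K: K = (3.956, 0.208), RR gives ψ = 0.200, H_out = 8.188 kJ/mol
  T = 319.0 K: K = (3.620, 0.191), RR gives ψ = 0.162, H_out = 5.851 kJ/mol
  T = 314.9 K: K = (3.458, 0.182), RR gives ψ = 0.141, H_out = 4.615 kJ/mol
  T = 316.9 K: K = (3.537, 0.186), RR gives ψ = 0.151, H_out = 5.224 kJ/mol
Linear interpolation between T = 316.9 (H_out = 5.224) and T = 319.0 (H_out = 5.851) on hF = 5.314 gives T ≈ 317.2 K, at which ψ = 0.15.

T = 317.2 K, V/F = 0.15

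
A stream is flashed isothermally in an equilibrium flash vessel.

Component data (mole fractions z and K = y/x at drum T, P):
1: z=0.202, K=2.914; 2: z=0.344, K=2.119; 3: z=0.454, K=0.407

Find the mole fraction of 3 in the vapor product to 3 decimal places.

y_3 = 0.284

Material balance + equilibrium reduce to Σ zᵢ(Kᵢ−1)/(1+V/F(Kᵢ−1)) = 0.
Feasibility: ΣzᵢKᵢ = 1.502, Σzᵢ/Kᵢ = 1.347 — both > 1, two phases present.
Newton iteration, V/F⁰ = 0.48:
  V/F = 0.480: g = 0.0756, g' = -0.695 → V/F = 0.589
Converged at V/F = 0.589.
Compositions from xᵢ = zᵢ/(1+V/F(Kᵢ−1)), yᵢ = Kᵢxᵢ:
  1: x = 0.095, y = 0.277
  2: x = 0.207, y = 0.439
  3: x = 0.698, y = 0.284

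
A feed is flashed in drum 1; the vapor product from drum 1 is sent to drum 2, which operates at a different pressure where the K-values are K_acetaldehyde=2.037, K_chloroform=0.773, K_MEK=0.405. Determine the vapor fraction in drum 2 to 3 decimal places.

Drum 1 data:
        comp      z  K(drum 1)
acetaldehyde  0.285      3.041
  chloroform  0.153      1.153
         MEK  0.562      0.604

V/F (drum 2) = 0.212

Drum 1:
Let ψ₁ = V/F and solve Σ zᵢ(Kᵢ−1)/(1+ψ₁(Kᵢ−1)) = 0.
Feasibility: ΣzᵢKᵢ = 1.383, Σzᵢ/Kᵢ = 1.157 — both > 1, two phases present.
Iterate (Newton) starting at ψ₁ = 0.5:
  ψ₁ = 0.500: g = 0.0321, g' = -0.431 → ψ₁ = 0.575
  ψ₁ = 0.575: g = 0.0011, g' = -0.402 → ψ₁ = 0.577
Converged at ψ₁ = 0.577.
Drum-1 compositions:
  acetaldehyde: x = 0.131, y = 0.398
  chloroform: x = 0.141, y = 0.162
  MEK: x = 0.729, y = 0.440
Drum-2 feed = drum-1 vapor: z₂ = (0.3978, 0.1621, 0.4401).
Drum 2:
Let ψ₂ = V/F and solve Σ zᵢ(Kᵢ−1)/(1+ψ₂(Kᵢ−1)) = 0.
Check two-phase: ΣzᵢKᵢ = 1.114 > 1 and Σzᵢ/Kᵢ = 1.492 > 1, so g(0) = 0.114 > 0 and g(1) = -0.492 < 0.
Newton iteration, ψ₂⁰ = 0.5:
  ψ₂ = 0.500: g = -0.1425, g' = -0.512 → ψ₂ = 0.222
  ψ₂ = 0.222: g = -0.0048, g' = -0.499 → ψ₂ = 0.212
Converged at ψ₂ = 0.212.
  acetaldehyde: x = 0.326, y = 0.664
  chloroform: x = 0.170, y = 0.132
  MEK: x = 0.504, y = 0.204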